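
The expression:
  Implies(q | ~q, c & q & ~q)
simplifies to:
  False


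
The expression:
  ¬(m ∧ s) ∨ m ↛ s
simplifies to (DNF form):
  ¬m ∨ ¬s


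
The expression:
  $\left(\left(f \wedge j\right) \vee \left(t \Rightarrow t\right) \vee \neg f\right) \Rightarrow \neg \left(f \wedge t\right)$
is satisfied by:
  {t: False, f: False}
  {f: True, t: False}
  {t: True, f: False}


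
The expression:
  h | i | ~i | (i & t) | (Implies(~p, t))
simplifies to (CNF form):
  True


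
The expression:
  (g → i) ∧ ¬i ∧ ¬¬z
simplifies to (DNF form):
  z ∧ ¬g ∧ ¬i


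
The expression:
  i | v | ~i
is always true.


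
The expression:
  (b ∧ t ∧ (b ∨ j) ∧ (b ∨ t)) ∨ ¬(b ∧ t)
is always true.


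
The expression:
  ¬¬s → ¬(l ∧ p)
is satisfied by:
  {l: False, p: False, s: False}
  {s: True, l: False, p: False}
  {p: True, l: False, s: False}
  {s: True, p: True, l: False}
  {l: True, s: False, p: False}
  {s: True, l: True, p: False}
  {p: True, l: True, s: False}


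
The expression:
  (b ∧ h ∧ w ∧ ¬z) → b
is always true.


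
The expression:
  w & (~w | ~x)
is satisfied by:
  {w: True, x: False}


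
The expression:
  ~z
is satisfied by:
  {z: False}


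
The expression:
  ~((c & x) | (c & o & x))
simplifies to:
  ~c | ~x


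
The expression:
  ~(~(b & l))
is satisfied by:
  {b: True, l: True}


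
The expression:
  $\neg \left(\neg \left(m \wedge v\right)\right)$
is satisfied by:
  {m: True, v: True}


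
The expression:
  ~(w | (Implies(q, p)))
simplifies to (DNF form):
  q & ~p & ~w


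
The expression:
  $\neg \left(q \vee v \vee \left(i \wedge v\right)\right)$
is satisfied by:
  {q: False, v: False}


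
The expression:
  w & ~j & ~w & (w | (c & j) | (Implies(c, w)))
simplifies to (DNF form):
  False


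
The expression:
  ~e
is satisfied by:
  {e: False}


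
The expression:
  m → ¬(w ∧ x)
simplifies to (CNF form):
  ¬m ∨ ¬w ∨ ¬x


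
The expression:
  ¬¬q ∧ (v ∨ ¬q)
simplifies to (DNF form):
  q ∧ v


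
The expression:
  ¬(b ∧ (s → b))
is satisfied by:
  {b: False}


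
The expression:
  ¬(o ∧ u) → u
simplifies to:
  u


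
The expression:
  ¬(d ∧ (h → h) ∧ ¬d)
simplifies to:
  True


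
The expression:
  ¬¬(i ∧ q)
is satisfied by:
  {i: True, q: True}


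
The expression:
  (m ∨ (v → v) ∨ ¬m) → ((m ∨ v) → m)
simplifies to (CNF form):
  m ∨ ¬v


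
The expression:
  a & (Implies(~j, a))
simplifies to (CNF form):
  a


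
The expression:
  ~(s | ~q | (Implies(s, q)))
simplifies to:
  False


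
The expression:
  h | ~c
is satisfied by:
  {h: True, c: False}
  {c: False, h: False}
  {c: True, h: True}


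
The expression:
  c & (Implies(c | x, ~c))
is never true.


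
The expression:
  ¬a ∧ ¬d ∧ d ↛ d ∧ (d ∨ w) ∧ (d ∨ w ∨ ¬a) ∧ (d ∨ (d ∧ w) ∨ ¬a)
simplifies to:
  False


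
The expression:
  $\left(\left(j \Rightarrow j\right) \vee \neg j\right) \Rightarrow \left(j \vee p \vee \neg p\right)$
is always true.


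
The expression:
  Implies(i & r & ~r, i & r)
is always true.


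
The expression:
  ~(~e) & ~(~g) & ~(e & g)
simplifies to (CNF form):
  False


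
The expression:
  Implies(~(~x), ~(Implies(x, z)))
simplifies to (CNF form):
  ~x | ~z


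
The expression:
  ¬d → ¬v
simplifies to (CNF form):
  d ∨ ¬v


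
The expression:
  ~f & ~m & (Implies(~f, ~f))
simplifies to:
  ~f & ~m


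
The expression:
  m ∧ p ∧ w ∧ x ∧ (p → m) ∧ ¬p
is never true.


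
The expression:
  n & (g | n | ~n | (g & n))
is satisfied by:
  {n: True}


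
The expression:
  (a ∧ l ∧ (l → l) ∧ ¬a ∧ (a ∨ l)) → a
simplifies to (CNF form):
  True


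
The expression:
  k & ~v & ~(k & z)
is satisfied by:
  {k: True, v: False, z: False}


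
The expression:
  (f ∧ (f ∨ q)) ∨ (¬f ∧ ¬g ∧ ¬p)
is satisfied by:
  {f: True, p: False, g: False}
  {g: True, f: True, p: False}
  {f: True, p: True, g: False}
  {g: True, f: True, p: True}
  {g: False, p: False, f: False}


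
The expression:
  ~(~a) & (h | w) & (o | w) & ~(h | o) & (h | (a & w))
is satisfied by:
  {a: True, w: True, o: False, h: False}


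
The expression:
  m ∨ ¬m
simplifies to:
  True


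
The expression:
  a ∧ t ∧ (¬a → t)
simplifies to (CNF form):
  a ∧ t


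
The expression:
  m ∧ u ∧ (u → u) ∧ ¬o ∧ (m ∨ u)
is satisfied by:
  {m: True, u: True, o: False}


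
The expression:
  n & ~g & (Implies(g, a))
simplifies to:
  n & ~g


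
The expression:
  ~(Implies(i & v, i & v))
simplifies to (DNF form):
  False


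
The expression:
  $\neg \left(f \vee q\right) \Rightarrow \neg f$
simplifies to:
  $\text{True}$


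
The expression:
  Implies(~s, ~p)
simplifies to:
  s | ~p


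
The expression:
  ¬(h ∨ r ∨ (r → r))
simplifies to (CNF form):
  False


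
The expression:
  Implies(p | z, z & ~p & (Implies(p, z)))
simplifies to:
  ~p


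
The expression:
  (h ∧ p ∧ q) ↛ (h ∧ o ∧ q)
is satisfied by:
  {h: True, p: True, q: True, o: False}


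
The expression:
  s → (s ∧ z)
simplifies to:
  z ∨ ¬s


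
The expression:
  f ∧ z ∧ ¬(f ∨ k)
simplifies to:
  False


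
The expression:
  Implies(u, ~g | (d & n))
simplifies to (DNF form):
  ~g | ~u | (d & n)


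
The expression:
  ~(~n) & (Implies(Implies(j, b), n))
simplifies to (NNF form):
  n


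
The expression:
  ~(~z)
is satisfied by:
  {z: True}


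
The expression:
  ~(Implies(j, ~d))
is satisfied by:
  {j: True, d: True}


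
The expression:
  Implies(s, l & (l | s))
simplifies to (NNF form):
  l | ~s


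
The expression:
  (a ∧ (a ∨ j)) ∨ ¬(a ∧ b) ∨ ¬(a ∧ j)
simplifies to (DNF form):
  True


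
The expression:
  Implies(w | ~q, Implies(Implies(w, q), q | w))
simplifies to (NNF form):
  q | w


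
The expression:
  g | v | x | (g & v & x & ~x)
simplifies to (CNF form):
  g | v | x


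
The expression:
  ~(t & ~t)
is always true.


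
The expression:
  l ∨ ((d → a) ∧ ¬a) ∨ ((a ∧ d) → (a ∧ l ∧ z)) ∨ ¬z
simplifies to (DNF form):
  l ∨ ¬a ∨ ¬d ∨ ¬z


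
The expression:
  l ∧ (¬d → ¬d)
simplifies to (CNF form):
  l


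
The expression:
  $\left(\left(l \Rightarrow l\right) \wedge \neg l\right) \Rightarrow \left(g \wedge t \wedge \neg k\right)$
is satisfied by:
  {l: True, g: True, t: True, k: False}
  {l: True, g: True, t: False, k: False}
  {l: True, t: True, k: False, g: False}
  {l: True, t: False, k: False, g: False}
  {l: True, g: True, k: True, t: True}
  {l: True, g: True, k: True, t: False}
  {l: True, k: True, t: True, g: False}
  {l: True, k: True, t: False, g: False}
  {g: True, k: False, t: True, l: False}


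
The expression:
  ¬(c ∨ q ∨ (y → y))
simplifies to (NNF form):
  False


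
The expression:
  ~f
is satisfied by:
  {f: False}


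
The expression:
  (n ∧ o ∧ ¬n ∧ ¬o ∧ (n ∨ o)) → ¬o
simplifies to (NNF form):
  True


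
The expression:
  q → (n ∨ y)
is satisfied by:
  {n: True, y: True, q: False}
  {n: True, q: False, y: False}
  {y: True, q: False, n: False}
  {y: False, q: False, n: False}
  {n: True, y: True, q: True}
  {n: True, q: True, y: False}
  {y: True, q: True, n: False}


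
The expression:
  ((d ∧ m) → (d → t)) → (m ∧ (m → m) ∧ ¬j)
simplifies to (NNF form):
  m ∧ (d ∨ ¬j) ∧ (¬j ∨ ¬t)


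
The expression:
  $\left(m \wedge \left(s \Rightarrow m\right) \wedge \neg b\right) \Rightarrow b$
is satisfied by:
  {b: True, m: False}
  {m: False, b: False}
  {m: True, b: True}


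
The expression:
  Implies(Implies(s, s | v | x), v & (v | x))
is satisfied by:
  {v: True}


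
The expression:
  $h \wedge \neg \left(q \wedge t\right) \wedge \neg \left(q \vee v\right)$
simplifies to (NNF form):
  $h \wedge \neg q \wedge \neg v$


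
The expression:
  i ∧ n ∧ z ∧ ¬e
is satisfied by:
  {z: True, n: True, i: True, e: False}


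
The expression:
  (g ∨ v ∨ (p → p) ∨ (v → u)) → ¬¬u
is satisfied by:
  {u: True}


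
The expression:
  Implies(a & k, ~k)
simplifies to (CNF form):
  ~a | ~k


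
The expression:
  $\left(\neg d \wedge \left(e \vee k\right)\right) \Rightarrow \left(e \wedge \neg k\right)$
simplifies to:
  $d \vee \neg k$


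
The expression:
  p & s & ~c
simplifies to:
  p & s & ~c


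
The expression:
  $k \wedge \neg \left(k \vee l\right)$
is never true.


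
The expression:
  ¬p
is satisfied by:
  {p: False}


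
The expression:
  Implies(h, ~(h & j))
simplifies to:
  ~h | ~j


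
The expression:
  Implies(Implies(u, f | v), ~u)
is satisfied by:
  {v: False, u: False, f: False}
  {f: True, v: False, u: False}
  {v: True, f: False, u: False}
  {f: True, v: True, u: False}
  {u: True, f: False, v: False}


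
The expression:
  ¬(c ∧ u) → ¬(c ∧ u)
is always true.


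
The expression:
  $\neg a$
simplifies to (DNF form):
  $\neg a$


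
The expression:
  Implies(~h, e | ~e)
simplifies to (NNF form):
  True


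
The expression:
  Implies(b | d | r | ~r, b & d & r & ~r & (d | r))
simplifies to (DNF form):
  False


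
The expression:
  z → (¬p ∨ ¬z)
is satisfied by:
  {p: False, z: False}
  {z: True, p: False}
  {p: True, z: False}


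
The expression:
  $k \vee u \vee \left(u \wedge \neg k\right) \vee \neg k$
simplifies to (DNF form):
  $\text{True}$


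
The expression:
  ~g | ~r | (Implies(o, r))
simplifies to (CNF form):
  True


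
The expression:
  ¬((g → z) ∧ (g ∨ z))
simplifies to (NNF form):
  ¬z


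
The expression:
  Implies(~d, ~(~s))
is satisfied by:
  {d: True, s: True}
  {d: True, s: False}
  {s: True, d: False}


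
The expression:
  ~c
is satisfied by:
  {c: False}


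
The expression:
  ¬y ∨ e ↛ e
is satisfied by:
  {y: False}


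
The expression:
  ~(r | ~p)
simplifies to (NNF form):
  p & ~r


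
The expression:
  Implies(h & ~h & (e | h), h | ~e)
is always true.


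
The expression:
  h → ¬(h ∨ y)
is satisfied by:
  {h: False}


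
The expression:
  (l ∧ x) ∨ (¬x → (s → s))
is always true.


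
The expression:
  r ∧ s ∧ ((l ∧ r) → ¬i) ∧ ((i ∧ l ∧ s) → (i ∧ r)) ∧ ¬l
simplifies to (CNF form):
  r ∧ s ∧ ¬l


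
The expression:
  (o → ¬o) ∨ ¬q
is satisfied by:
  {o: False, q: False}
  {q: True, o: False}
  {o: True, q: False}


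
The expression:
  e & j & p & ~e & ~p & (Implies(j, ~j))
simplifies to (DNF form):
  False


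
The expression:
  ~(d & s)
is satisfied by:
  {s: False, d: False}
  {d: True, s: False}
  {s: True, d: False}


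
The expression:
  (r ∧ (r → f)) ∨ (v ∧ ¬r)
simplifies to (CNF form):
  (f ∨ v) ∧ (f ∨ ¬r) ∧ (r ∨ v) ∧ (r ∨ ¬r)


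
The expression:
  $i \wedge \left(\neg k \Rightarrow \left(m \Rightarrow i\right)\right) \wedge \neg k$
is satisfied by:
  {i: True, k: False}


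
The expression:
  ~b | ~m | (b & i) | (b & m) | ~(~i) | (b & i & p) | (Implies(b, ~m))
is always true.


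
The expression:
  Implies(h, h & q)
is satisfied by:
  {q: True, h: False}
  {h: False, q: False}
  {h: True, q: True}


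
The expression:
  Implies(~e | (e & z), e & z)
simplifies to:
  e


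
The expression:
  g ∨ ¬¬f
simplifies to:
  f ∨ g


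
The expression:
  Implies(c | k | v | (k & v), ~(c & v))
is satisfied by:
  {v: False, c: False}
  {c: True, v: False}
  {v: True, c: False}


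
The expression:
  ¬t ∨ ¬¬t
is always true.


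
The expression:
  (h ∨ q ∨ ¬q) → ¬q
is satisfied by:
  {q: False}


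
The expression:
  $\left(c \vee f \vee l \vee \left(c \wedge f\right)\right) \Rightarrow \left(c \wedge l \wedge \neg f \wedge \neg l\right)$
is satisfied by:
  {f: False, l: False, c: False}


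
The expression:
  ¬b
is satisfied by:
  {b: False}


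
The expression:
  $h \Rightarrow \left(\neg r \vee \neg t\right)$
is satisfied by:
  {h: False, t: False, r: False}
  {r: True, h: False, t: False}
  {t: True, h: False, r: False}
  {r: True, t: True, h: False}
  {h: True, r: False, t: False}
  {r: True, h: True, t: False}
  {t: True, h: True, r: False}


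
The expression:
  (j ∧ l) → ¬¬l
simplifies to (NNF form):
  True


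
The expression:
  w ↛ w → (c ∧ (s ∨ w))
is always true.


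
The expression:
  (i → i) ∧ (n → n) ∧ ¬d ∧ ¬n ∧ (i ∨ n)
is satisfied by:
  {i: True, n: False, d: False}


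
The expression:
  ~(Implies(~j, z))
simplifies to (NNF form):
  ~j & ~z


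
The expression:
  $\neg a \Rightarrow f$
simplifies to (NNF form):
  $a \vee f$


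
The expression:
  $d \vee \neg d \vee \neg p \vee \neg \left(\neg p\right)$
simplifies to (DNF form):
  $\text{True}$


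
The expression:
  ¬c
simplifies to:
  ¬c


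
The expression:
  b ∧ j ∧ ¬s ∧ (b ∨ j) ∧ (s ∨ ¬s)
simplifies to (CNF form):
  b ∧ j ∧ ¬s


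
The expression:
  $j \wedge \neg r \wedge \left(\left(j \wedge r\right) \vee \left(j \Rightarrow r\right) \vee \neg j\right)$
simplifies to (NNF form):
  $\text{False}$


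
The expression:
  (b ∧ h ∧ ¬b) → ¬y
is always true.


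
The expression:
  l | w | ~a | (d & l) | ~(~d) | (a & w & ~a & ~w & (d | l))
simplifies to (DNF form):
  d | l | w | ~a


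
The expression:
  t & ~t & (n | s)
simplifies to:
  False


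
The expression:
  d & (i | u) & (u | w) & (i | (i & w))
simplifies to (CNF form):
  d & i & (u | w)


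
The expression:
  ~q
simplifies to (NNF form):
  ~q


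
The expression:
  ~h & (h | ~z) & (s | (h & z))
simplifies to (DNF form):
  s & ~h & ~z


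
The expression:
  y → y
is always true.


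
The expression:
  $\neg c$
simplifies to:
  $\neg c$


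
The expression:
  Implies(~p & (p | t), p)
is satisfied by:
  {p: True, t: False}
  {t: False, p: False}
  {t: True, p: True}


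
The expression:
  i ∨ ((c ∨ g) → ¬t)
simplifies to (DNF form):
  i ∨ (¬c ∧ ¬g) ∨ ¬t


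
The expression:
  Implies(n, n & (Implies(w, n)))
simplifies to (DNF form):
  True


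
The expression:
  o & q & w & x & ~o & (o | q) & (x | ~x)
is never true.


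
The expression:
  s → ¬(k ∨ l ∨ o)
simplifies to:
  (¬k ∧ ¬l ∧ ¬o) ∨ ¬s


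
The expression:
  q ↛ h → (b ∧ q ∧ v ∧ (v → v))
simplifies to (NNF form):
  h ∨ (b ∧ v) ∨ ¬q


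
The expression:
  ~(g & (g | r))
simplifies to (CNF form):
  ~g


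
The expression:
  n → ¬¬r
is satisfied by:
  {r: True, n: False}
  {n: False, r: False}
  {n: True, r: True}


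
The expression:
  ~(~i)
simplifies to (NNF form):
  i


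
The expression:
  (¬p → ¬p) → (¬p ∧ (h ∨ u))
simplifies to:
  ¬p ∧ (h ∨ u)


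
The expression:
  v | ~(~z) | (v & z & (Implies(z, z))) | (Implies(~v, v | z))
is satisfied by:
  {z: True, v: True}
  {z: True, v: False}
  {v: True, z: False}


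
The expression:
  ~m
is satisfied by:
  {m: False}


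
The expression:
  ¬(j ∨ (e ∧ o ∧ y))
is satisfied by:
  {e: False, o: False, j: False, y: False}
  {y: True, e: False, o: False, j: False}
  {o: True, y: False, e: False, j: False}
  {y: True, o: True, e: False, j: False}
  {e: True, y: False, o: False, j: False}
  {y: True, e: True, o: False, j: False}
  {o: True, e: True, y: False, j: False}


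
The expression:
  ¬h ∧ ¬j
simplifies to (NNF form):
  ¬h ∧ ¬j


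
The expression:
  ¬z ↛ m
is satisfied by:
  {m: True, z: False}
  {z: False, m: False}
  {z: True, m: True}


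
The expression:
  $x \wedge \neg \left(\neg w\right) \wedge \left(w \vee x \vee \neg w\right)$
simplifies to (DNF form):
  $w \wedge x$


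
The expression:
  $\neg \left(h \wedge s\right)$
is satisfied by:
  {s: False, h: False}
  {h: True, s: False}
  {s: True, h: False}


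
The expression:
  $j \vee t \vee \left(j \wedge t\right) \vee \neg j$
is always true.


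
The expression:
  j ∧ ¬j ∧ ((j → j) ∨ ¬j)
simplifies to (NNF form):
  False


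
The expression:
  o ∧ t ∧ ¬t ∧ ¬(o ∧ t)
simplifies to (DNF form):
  False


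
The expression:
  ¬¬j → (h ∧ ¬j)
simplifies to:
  ¬j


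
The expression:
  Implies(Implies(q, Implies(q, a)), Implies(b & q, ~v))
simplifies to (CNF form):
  ~a | ~b | ~q | ~v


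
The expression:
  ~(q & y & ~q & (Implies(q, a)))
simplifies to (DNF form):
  True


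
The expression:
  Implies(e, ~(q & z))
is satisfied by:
  {e: False, q: False, z: False}
  {z: True, e: False, q: False}
  {q: True, e: False, z: False}
  {z: True, q: True, e: False}
  {e: True, z: False, q: False}
  {z: True, e: True, q: False}
  {q: True, e: True, z: False}


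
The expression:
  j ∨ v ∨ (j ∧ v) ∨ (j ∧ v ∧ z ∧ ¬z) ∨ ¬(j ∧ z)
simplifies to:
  True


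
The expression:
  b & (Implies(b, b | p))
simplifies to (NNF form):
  b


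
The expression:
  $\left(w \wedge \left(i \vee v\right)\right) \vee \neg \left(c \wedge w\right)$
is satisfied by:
  {i: True, v: True, w: False, c: False}
  {i: True, w: False, c: False, v: False}
  {v: True, w: False, c: False, i: False}
  {v: False, w: False, c: False, i: False}
  {i: True, c: True, v: True, w: False}
  {i: True, c: True, v: False, w: False}
  {c: True, v: True, i: False, w: False}
  {c: True, i: False, w: False, v: False}
  {v: True, i: True, w: True, c: False}
  {i: True, w: True, v: False, c: False}
  {v: True, w: True, i: False, c: False}
  {w: True, i: False, c: False, v: False}
  {i: True, c: True, w: True, v: True}
  {i: True, c: True, w: True, v: False}
  {c: True, w: True, v: True, i: False}


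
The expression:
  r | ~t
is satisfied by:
  {r: True, t: False}
  {t: False, r: False}
  {t: True, r: True}


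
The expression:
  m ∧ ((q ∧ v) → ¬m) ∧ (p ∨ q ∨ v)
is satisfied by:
  {m: True, p: True, v: False, q: False}
  {m: True, q: True, p: True, v: False}
  {m: True, q: True, p: False, v: False}
  {m: True, v: True, p: True, q: False}
  {m: True, v: True, p: False, q: False}


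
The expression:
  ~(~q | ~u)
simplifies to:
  q & u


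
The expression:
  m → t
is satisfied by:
  {t: True, m: False}
  {m: False, t: False}
  {m: True, t: True}


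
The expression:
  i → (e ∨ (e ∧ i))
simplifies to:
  e ∨ ¬i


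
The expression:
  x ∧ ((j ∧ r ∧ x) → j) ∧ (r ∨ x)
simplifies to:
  x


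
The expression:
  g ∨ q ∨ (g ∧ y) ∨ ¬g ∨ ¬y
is always true.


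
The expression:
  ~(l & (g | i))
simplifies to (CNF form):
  (~g | ~l) & (~i | ~l)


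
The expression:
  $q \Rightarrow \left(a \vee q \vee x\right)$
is always true.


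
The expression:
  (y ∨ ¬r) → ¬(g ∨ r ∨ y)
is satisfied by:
  {r: True, g: False, y: False}
  {g: False, y: False, r: False}
  {r: True, g: True, y: False}


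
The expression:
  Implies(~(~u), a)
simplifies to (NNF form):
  a | ~u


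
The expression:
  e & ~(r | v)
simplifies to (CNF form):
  e & ~r & ~v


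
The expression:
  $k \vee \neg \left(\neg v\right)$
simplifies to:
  $k \vee v$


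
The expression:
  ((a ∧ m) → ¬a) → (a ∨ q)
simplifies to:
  a ∨ q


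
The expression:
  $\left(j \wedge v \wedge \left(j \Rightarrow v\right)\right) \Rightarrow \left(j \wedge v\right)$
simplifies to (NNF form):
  $\text{True}$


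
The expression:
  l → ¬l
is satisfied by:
  {l: False}


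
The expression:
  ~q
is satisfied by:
  {q: False}


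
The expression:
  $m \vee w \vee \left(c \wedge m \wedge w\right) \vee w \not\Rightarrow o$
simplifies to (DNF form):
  $m \vee w$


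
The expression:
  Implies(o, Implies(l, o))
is always true.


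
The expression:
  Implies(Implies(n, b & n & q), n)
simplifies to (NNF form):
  n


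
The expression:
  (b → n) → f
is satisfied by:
  {f: True, b: True, n: False}
  {f: True, b: False, n: False}
  {n: True, f: True, b: True}
  {n: True, f: True, b: False}
  {b: True, n: False, f: False}


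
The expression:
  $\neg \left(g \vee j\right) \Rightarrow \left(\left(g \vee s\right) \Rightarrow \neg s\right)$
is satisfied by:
  {j: True, g: True, s: False}
  {j: True, s: False, g: False}
  {g: True, s: False, j: False}
  {g: False, s: False, j: False}
  {j: True, g: True, s: True}
  {j: True, s: True, g: False}
  {g: True, s: True, j: False}


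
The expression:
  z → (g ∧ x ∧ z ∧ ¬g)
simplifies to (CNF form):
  ¬z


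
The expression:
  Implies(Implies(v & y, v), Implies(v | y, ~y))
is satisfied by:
  {y: False}


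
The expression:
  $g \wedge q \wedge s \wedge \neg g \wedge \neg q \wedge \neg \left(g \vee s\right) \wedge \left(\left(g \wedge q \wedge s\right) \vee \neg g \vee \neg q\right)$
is never true.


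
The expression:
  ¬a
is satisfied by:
  {a: False}


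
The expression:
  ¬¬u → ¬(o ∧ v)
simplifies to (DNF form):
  ¬o ∨ ¬u ∨ ¬v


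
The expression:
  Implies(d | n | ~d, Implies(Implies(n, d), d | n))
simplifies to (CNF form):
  d | n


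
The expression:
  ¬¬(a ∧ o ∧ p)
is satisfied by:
  {a: True, p: True, o: True}


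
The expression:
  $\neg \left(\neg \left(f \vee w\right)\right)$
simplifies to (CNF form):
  $f \vee w$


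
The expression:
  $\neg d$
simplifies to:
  $\neg d$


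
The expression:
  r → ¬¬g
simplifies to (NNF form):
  g ∨ ¬r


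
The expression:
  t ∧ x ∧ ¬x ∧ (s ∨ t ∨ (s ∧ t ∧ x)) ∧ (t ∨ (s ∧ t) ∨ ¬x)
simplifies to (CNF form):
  False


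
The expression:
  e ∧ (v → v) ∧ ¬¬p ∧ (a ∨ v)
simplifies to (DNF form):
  (a ∧ e ∧ p) ∨ (e ∧ p ∧ v)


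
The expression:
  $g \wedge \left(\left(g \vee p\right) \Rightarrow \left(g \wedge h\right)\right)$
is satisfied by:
  {h: True, g: True}


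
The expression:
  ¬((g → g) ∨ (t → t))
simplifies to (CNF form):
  False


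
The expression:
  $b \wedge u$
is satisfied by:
  {u: True, b: True}


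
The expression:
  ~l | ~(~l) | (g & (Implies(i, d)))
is always true.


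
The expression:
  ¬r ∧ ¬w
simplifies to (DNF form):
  ¬r ∧ ¬w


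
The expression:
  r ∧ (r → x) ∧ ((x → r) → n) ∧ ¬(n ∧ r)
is never true.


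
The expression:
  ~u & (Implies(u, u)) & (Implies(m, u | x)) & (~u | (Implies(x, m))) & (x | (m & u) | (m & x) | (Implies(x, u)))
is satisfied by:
  {x: True, u: False, m: False}
  {u: False, m: False, x: False}
  {x: True, m: True, u: False}


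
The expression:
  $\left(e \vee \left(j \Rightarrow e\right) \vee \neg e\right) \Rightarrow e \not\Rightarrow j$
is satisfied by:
  {e: True, j: False}


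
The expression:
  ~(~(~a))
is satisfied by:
  {a: False}


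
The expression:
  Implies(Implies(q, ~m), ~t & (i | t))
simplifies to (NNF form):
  (i | m) & (i | q) & (m | ~t) & (q | ~t)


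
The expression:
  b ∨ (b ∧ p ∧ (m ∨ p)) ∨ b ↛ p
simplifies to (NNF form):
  b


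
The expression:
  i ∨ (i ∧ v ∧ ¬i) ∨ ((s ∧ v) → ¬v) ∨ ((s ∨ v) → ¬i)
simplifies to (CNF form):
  True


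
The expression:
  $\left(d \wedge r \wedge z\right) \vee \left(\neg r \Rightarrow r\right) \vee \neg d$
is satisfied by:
  {r: True, d: False}
  {d: False, r: False}
  {d: True, r: True}


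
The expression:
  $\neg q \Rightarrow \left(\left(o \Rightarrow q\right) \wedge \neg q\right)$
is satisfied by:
  {q: True, o: False}
  {o: False, q: False}
  {o: True, q: True}


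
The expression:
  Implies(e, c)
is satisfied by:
  {c: True, e: False}
  {e: False, c: False}
  {e: True, c: True}


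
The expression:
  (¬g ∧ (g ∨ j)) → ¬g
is always true.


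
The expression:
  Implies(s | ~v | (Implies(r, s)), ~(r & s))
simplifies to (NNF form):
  ~r | ~s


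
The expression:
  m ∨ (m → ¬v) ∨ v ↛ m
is always true.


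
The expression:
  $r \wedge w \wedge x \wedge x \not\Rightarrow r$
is never true.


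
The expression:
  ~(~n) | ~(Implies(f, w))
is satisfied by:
  {n: True, f: True, w: False}
  {n: True, f: False, w: False}
  {n: True, w: True, f: True}
  {n: True, w: True, f: False}
  {f: True, w: False, n: False}


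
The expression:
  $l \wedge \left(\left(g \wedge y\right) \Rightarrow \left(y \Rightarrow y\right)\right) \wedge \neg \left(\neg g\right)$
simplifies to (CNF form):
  $g \wedge l$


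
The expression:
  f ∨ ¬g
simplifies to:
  f ∨ ¬g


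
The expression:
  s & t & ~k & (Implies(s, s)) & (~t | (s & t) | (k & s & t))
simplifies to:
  s & t & ~k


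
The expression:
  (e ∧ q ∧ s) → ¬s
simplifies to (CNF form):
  ¬e ∨ ¬q ∨ ¬s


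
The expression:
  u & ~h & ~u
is never true.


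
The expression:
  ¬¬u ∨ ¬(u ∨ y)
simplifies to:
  u ∨ ¬y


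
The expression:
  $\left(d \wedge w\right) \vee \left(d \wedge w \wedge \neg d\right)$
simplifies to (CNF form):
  $d \wedge w$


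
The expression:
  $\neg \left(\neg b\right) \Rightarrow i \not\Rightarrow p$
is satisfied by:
  {i: True, b: False, p: False}
  {i: False, b: False, p: False}
  {p: True, i: True, b: False}
  {p: True, i: False, b: False}
  {b: True, i: True, p: False}


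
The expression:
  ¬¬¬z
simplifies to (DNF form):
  ¬z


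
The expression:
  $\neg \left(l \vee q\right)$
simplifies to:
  $\neg l \wedge \neg q$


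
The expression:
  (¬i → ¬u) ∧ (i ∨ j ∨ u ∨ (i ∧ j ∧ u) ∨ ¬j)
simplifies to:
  i ∨ ¬u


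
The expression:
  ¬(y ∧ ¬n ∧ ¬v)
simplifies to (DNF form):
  n ∨ v ∨ ¬y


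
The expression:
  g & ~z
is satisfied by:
  {g: True, z: False}


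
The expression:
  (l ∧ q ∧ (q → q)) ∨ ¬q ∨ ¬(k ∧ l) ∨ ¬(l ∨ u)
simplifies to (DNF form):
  True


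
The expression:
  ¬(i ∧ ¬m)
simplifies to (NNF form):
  m ∨ ¬i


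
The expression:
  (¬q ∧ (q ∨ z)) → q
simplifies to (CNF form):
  q ∨ ¬z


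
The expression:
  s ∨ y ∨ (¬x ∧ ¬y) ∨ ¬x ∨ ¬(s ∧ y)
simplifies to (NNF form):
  True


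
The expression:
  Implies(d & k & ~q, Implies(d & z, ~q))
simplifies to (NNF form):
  True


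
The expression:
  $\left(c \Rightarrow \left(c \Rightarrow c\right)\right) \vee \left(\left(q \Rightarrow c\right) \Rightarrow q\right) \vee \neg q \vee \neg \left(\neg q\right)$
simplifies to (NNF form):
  $\text{True}$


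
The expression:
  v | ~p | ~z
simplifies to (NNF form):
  v | ~p | ~z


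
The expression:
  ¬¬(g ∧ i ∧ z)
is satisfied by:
  {z: True, i: True, g: True}


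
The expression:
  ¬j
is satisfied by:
  {j: False}


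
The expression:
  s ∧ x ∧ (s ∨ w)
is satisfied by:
  {s: True, x: True}


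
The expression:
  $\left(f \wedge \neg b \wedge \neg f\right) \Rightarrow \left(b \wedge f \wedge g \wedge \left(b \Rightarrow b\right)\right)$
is always true.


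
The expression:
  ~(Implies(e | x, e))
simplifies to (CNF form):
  x & ~e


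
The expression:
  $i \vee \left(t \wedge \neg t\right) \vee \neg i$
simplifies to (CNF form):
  $\text{True}$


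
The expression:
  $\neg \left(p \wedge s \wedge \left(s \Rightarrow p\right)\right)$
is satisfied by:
  {s: False, p: False}
  {p: True, s: False}
  {s: True, p: False}


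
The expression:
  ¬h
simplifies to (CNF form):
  ¬h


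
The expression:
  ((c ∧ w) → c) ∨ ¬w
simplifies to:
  True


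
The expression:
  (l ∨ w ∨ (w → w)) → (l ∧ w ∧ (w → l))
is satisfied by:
  {w: True, l: True}


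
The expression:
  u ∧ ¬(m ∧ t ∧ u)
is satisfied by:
  {u: True, m: False, t: False}
  {t: True, u: True, m: False}
  {m: True, u: True, t: False}


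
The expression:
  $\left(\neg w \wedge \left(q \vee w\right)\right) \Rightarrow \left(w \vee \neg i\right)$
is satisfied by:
  {w: True, q: False, i: False}
  {w: False, q: False, i: False}
  {i: True, w: True, q: False}
  {i: True, w: False, q: False}
  {q: True, w: True, i: False}
  {q: True, w: False, i: False}
  {q: True, i: True, w: True}


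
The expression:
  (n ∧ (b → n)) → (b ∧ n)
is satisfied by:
  {b: True, n: False}
  {n: False, b: False}
  {n: True, b: True}


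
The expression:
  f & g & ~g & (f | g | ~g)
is never true.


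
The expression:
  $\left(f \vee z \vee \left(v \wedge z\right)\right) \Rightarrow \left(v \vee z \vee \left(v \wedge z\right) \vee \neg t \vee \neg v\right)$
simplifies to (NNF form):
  $\text{True}$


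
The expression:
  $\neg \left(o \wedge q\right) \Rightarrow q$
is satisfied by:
  {q: True}


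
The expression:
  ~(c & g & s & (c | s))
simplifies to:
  ~c | ~g | ~s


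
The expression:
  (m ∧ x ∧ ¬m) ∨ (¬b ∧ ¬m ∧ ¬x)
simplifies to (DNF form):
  ¬b ∧ ¬m ∧ ¬x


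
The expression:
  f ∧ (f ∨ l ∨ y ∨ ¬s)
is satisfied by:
  {f: True}


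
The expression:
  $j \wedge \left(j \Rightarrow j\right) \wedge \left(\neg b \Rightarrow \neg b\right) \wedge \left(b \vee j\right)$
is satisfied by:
  {j: True}


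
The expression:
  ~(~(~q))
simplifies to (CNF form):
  ~q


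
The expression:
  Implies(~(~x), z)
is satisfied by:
  {z: True, x: False}
  {x: False, z: False}
  {x: True, z: True}


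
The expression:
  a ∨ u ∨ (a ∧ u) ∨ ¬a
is always true.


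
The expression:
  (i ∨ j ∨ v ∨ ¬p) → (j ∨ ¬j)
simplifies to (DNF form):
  True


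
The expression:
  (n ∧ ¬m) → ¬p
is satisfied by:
  {m: True, p: False, n: False}
  {p: False, n: False, m: False}
  {n: True, m: True, p: False}
  {n: True, p: False, m: False}
  {m: True, p: True, n: False}
  {p: True, m: False, n: False}
  {n: True, p: True, m: True}


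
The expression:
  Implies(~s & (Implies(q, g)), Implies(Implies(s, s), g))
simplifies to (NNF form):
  g | q | s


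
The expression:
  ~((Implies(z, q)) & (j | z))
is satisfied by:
  {j: False, z: False, q: False}
  {q: True, j: False, z: False}
  {z: True, j: False, q: False}
  {z: True, j: True, q: False}


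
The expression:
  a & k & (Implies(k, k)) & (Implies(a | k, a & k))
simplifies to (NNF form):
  a & k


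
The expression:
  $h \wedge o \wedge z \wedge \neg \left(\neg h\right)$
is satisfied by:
  {h: True, z: True, o: True}


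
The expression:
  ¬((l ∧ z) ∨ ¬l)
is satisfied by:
  {l: True, z: False}


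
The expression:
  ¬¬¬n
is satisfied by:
  {n: False}


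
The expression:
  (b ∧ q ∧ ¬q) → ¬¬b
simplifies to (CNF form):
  True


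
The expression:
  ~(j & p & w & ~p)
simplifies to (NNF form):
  True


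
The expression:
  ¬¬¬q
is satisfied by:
  {q: False}


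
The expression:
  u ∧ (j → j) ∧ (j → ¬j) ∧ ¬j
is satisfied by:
  {u: True, j: False}


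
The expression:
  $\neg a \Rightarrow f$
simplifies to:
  $a \vee f$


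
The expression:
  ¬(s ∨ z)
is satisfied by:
  {z: False, s: False}


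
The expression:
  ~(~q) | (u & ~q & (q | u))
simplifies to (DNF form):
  q | u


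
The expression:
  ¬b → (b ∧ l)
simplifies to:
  b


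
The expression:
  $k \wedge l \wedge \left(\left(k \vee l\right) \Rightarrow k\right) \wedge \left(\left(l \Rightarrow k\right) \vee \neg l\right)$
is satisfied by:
  {k: True, l: True}


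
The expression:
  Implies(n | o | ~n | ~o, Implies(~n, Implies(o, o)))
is always true.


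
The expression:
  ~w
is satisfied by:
  {w: False}


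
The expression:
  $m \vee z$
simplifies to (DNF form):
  $m \vee z$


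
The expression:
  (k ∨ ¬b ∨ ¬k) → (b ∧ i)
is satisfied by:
  {i: True, b: True}


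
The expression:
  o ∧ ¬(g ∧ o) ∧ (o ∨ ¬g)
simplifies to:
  o ∧ ¬g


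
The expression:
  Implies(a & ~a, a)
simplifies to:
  True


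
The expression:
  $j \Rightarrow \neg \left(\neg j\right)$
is always true.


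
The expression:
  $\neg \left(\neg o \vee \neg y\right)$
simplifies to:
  $o \wedge y$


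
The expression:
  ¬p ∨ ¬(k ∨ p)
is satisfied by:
  {p: False}


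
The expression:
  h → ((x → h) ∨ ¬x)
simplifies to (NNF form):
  True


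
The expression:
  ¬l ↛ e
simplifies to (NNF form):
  ¬e ∧ ¬l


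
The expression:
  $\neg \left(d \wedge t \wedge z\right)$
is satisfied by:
  {t: False, z: False, d: False}
  {d: True, t: False, z: False}
  {z: True, t: False, d: False}
  {d: True, z: True, t: False}
  {t: True, d: False, z: False}
  {d: True, t: True, z: False}
  {z: True, t: True, d: False}


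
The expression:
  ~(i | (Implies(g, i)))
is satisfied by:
  {g: True, i: False}


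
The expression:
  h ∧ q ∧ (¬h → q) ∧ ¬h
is never true.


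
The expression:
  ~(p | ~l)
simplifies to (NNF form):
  l & ~p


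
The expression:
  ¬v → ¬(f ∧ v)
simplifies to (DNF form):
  True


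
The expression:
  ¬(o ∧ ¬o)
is always true.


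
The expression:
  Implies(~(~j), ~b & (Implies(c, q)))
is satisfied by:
  {q: True, b: False, c: False, j: False}
  {q: False, b: False, c: False, j: False}
  {q: True, c: True, b: False, j: False}
  {c: True, q: False, b: False, j: False}
  {q: True, b: True, c: False, j: False}
  {b: True, q: False, c: False, j: False}
  {q: True, c: True, b: True, j: False}
  {c: True, b: True, q: False, j: False}
  {j: True, q: True, b: False, c: False}
  {j: True, q: False, b: False, c: False}
  {j: True, q: True, c: True, b: False}


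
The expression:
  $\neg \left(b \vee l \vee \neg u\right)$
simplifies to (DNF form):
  $u \wedge \neg b \wedge \neg l$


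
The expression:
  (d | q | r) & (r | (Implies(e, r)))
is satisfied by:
  {r: True, q: True, d: True, e: False}
  {r: True, q: True, d: False, e: False}
  {r: True, d: True, q: False, e: False}
  {r: True, d: False, q: False, e: False}
  {r: True, e: True, q: True, d: True}
  {r: True, e: True, q: True, d: False}
  {r: True, e: True, q: False, d: True}
  {r: True, e: True, q: False, d: False}
  {q: True, d: True, r: False, e: False}
  {q: True, r: False, d: False, e: False}
  {d: True, r: False, q: False, e: False}


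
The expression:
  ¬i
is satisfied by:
  {i: False}


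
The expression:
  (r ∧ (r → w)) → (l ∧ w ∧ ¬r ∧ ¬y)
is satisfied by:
  {w: False, r: False}
  {r: True, w: False}
  {w: True, r: False}


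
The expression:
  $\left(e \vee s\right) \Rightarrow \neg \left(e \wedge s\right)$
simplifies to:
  $\neg e \vee \neg s$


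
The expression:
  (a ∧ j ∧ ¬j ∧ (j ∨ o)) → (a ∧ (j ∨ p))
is always true.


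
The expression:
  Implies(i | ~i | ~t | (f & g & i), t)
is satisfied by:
  {t: True}


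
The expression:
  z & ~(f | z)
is never true.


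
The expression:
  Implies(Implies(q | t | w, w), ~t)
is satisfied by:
  {w: False, t: False}
  {t: True, w: False}
  {w: True, t: False}


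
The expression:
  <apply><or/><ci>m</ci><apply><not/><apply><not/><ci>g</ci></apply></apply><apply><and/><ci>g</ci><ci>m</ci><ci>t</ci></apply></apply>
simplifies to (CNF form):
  <apply><or/><ci>g</ci><ci>m</ci></apply>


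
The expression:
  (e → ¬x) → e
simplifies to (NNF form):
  e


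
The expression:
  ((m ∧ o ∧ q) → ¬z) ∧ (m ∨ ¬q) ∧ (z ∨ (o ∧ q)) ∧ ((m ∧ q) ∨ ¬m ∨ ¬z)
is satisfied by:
  {z: True, m: False, o: False, q: False}
  {z: True, o: True, m: False, q: False}
  {q: True, z: True, m: True, o: False}
  {q: True, o: True, m: True, z: False}


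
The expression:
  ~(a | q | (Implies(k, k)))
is never true.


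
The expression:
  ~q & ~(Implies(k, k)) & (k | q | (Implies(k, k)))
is never true.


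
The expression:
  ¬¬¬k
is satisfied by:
  {k: False}


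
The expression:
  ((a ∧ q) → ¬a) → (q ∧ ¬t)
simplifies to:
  q ∧ (a ∨ ¬t)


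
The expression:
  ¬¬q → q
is always true.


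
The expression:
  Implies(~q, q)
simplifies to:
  q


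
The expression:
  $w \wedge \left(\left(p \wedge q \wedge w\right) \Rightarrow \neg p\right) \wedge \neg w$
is never true.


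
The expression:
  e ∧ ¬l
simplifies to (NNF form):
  e ∧ ¬l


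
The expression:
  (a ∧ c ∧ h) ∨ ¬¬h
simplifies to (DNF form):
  h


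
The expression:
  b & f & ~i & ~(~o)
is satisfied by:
  {f: True, b: True, o: True, i: False}


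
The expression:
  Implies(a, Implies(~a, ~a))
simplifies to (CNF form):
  True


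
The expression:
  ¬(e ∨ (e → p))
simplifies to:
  False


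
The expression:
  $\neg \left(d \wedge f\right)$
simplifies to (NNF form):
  $\neg d \vee \neg f$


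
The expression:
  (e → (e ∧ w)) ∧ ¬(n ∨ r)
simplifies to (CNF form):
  ¬n ∧ ¬r ∧ (w ∨ ¬e)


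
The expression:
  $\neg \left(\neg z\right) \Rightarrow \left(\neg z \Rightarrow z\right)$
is always true.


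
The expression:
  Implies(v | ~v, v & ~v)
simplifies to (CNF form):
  False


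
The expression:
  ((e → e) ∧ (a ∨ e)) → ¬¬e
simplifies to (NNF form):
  e ∨ ¬a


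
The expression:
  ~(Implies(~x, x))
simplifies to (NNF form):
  ~x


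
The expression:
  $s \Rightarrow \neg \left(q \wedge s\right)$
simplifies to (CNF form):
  $\neg q \vee \neg s$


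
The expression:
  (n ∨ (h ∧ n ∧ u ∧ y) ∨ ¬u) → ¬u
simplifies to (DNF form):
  ¬n ∨ ¬u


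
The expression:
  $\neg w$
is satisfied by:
  {w: False}


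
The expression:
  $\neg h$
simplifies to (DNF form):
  $\neg h$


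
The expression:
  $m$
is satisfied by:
  {m: True}


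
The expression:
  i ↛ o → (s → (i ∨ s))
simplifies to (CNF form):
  True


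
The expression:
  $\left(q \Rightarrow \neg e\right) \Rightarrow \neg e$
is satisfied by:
  {q: True, e: False}
  {e: False, q: False}
  {e: True, q: True}


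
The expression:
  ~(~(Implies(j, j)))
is always true.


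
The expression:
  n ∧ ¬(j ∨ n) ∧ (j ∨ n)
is never true.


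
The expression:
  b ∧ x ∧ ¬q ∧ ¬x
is never true.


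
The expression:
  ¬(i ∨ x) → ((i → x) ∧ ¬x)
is always true.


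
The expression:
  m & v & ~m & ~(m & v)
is never true.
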